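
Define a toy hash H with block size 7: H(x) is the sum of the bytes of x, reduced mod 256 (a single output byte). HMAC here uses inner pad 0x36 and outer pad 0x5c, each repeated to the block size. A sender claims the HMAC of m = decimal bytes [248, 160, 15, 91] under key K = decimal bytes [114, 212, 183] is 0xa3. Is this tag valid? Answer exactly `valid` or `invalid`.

invalid

Key decimal bytes [114, 212, 183] = 72 d4 b7 is 3 bytes ≤ B = 7; zero-pad to 7 bytes: K' = 72 d4 b7 00 00 00 00.
K' ⊕ ipad = 44 e2 81 36 36 36 36; K' ⊕ opad = 2e 88 eb 5c 5c 5c 5c.
Inner hash: sum = 68+226+129+54+54+54+54+248+160+15+91 = 1153; mod 256 = 129 → 81.
Outer hash (recomputed tag): sum = 46+136+235+92+92+92+92+129 = 914; mod 256 = 146 → 92.
Recomputed tag = 92; claimed = a3 → mismatch.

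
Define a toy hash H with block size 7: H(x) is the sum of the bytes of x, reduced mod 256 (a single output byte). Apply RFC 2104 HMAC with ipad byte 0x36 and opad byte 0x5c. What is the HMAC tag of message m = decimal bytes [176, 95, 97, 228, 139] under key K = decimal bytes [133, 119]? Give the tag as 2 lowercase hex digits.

Key decimal bytes [133, 119] = 85 77 is 2 bytes ≤ B = 7; zero-pad to 7 bytes: K' = 85 77 00 00 00 00 00.
K' ⊕ ipad = b3 41 36 36 36 36 36.  K' ⊕ opad = d9 2b 5c 5c 5c 5c 5c.
Inner input = (K'⊕ipad) ∥ m = b3 41 36 36 36 36 36 ∥ b0 5f 61 e4 8b.
Inner hash: sum = 179+65+54+54+54+54+54+176+95+97+228+139 = 1249; mod 256 = 225 → e1.
Outer input = (K'⊕opad) ∥ inner = d9 2b 5c 5c 5c 5c 5c ∥ e1.
Outer hash (tag): sum = 217+43+92+92+92+92+92+225 = 945; mod 256 = 177 → b1.

b1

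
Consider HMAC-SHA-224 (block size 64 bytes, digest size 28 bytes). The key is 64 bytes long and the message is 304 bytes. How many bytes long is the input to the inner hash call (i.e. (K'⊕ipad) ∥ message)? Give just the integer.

368

Key is 64 ≤ 64 bytes, zero-padded: |K'| = 64.
Inner input = (K'⊕ipad) ∥ m → 64 + 304 = 368 bytes.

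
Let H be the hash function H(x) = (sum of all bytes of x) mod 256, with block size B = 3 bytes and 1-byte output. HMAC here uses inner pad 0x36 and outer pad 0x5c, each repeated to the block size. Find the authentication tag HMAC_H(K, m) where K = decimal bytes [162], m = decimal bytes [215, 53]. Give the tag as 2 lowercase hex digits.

c2

Key decimal bytes [162] = a2 is 1 byte ≤ B = 3; zero-pad to 3 bytes: K' = a2 00 00.
K' ⊕ ipad = 94 36 36.  K' ⊕ opad = fe 5c 5c.
Inner input = (K'⊕ipad) ∥ m = 94 36 36 ∥ d7 35.
Inner hash: sum = 148+54+54+215+53 = 524; mod 256 = 12 → 0c.
Outer input = (K'⊕opad) ∥ inner = fe 5c 5c ∥ 0c.
Outer hash (tag): sum = 254+92+92+12 = 450; mod 256 = 194 → c2.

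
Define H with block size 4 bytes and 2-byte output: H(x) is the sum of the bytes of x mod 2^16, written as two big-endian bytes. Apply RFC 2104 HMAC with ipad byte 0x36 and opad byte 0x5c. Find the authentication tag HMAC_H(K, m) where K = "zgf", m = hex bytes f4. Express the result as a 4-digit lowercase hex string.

Key "zgf" = 7a 67 66 is 3 bytes ≤ B = 4; zero-pad to 4 bytes: K' = 7a 67 66 00.
K' ⊕ ipad = 4c 51 50 36.  K' ⊕ opad = 26 3b 3a 5c.
Inner input = (K'⊕ipad) ∥ m = 4c 51 50 36 ∥ f4.
Inner hash: sum = 76+81+80+54+244 = 535 → 02 17.
Outer input = (K'⊕opad) ∥ inner = 26 3b 3a 5c ∥ 02 17.
Outer hash (tag): sum = 38+59+58+92+2+23 = 272 → 01 10.

0110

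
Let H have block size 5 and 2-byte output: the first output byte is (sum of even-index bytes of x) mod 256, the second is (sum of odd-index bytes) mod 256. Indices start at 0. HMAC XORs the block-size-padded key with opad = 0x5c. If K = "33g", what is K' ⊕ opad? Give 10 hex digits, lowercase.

Key "33g" = 33 33 67 is 3 bytes ≤ B = 5; zero-pad to 5 bytes: K' = 33 33 67 00 00.
XOR each byte with 0x5c: 33⊕5c=6f, 33⊕5c=6f, 67⊕5c=3b, 00⊕5c=5c, 00⊕5c=5c.

6f6f3b5c5c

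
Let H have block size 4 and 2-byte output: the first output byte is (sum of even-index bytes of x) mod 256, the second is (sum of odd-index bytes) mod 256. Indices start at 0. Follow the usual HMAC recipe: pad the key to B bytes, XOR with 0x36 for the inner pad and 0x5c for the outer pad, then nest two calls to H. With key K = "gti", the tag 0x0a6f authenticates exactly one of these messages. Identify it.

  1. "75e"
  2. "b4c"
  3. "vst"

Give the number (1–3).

Key "gti" = 67 74 69 is 3 bytes ≤ B = 4; zero-pad to 4 bytes: K' = 67 74 69 00.
K' ⊕ ipad = 51 42 5f 36; K' ⊕ opad = 3b 28 35 5c.
m1: inner = H(51 42 5f 36 37 35 65) = 4c ad; tag = H(3b 28 35 5c 4c ad) = bc31
m2: inner = H(51 42 5f 36 62 34 63) = 75 ac; tag = H(3b 28 35 5c 75 ac) = e530
m3: inner = H(51 42 5f 36 76 73 74) = 9a eb; tag = H(3b 28 35 5c 9a eb) = 0a6f ← matches

3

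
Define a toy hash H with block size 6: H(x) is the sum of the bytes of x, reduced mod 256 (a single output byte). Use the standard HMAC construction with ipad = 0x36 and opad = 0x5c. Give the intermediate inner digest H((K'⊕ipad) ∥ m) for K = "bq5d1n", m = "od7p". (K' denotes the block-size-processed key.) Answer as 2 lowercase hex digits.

c9

Key "bq5d1n" = 62 71 35 64 31 6e is exactly B = 6 bytes: K' = 62 71 35 64 31 6e.
K' ⊕ ipad = 54 47 03 52 07 58.
Inner input = 54 47 03 52 07 58 ∥ 6f 64 37 70.
Inner hash: sum = 84+71+3+82+7+88+111+100+55+112 = 713; mod 256 = 201 → c9.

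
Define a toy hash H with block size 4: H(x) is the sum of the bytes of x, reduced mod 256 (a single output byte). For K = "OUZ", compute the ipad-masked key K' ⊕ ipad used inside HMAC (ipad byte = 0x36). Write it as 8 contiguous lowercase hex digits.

79636c36

Key "OUZ" = 4f 55 5a is 3 bytes ≤ B = 4; zero-pad to 4 bytes: K' = 4f 55 5a 00.
XOR each byte with 0x36: 4f⊕36=79, 55⊕36=63, 5a⊕36=6c, 00⊕36=36.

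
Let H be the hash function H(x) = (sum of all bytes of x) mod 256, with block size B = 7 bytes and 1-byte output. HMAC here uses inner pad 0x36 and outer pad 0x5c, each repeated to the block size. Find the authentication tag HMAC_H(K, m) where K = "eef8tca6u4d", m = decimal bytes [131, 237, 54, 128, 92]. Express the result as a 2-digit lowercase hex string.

82

Key "eef8tca6u4d" = 65 65 66 38 74 63 61 36 75 34 64 is 11 bytes > B = 7, so hash it first: H(key) = e3, then zero-pad to 7 bytes: K' = e3 00 00 00 00 00 00.
K' ⊕ ipad = d5 36 36 36 36 36 36.  K' ⊕ opad = bf 5c 5c 5c 5c 5c 5c.
Inner input = (K'⊕ipad) ∥ m = d5 36 36 36 36 36 36 ∥ 83 ed 36 80 5c.
Inner hash: sum = 213+54+54+54+54+54+54+131+237+54+128+92 = 1179; mod 256 = 155 → 9b.
Outer input = (K'⊕opad) ∥ inner = bf 5c 5c 5c 5c 5c 5c ∥ 9b.
Outer hash (tag): sum = 191+92+92+92+92+92+92+155 = 898; mod 256 = 130 → 82.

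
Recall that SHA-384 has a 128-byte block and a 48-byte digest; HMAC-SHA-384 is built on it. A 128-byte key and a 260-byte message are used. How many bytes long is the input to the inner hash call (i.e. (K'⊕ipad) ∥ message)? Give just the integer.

Key is 128 ≤ 128 bytes, zero-padded: |K'| = 128.
Inner input = (K'⊕ipad) ∥ m → 128 + 260 = 388 bytes.

388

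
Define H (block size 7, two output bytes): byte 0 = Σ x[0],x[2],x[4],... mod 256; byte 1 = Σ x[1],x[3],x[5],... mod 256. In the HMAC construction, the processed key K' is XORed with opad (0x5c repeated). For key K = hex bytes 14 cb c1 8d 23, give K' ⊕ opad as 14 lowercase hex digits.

Key hex bytes 14 cb c1 8d 23 is 5 bytes ≤ B = 7; zero-pad to 7 bytes: K' = 14 cb c1 8d 23 00 00.
XOR each byte with 0x5c: 14⊕5c=48, cb⊕5c=97, c1⊕5c=9d, 8d⊕5c=d1, 23⊕5c=7f, 00⊕5c=5c, 00⊕5c=5c.

48979dd17f5c5c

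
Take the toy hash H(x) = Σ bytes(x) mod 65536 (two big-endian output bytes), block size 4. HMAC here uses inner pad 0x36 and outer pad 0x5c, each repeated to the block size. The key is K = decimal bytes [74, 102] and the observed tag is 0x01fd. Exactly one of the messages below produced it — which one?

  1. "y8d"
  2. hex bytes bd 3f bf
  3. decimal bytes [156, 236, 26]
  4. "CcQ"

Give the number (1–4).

Key decimal bytes [74, 102] = 4a 66 is 2 bytes ≤ B = 4; zero-pad to 4 bytes: K' = 4a 66 00 00.
K' ⊕ ipad = 7c 50 36 36; K' ⊕ opad = 16 3a 5c 5c.
m1: inner = H(7c 50 36 36 79 38 64) = 02 4d; tag = H(16 3a 5c 5c 02 4d) = 0157
m2: inner = H(7c 50 36 36 bd 3f bf) = 02 f3; tag = H(16 3a 5c 5c 02 f3) = 01fd ← matches
m3: inner = H(7c 50 36 36 9c ec 1a) = 02 da; tag = H(16 3a 5c 5c 02 da) = 01e4
m4: inner = H(7c 50 36 36 43 63 51) = 02 2f; tag = H(16 3a 5c 5c 02 2f) = 0139

2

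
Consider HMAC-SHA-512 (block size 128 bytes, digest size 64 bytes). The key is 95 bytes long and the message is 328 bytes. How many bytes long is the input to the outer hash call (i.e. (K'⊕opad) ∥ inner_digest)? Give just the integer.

192

Key is 95 ≤ 128 bytes, zero-padded: |K'| = 128.
Outer input = (K'⊕opad) ∥ H(inner) → 128 + 64 = 192 bytes.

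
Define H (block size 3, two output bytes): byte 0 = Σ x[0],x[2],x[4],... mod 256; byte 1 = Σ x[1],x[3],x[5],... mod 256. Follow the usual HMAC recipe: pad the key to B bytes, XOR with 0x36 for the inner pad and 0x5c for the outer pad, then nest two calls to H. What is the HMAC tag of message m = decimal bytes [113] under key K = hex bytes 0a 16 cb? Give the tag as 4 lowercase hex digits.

7e83

Key hex bytes 0a 16 cb is exactly B = 3 bytes: K' = 0a 16 cb.
K' ⊕ ipad = 3c 20 fd.  K' ⊕ opad = 56 4a 97.
Inner input = (K'⊕ipad) ∥ m = 3c 20 fd ∥ 71.
Inner hash: even-index sum = 313 mod 256 = 57; odd-index sum = 145 mod 256 = 145 → 39 91.
Outer input = (K'⊕opad) ∥ inner = 56 4a 97 ∥ 39 91.
Outer hash (tag): even-index sum = 382 mod 256 = 126; odd-index sum = 131 mod 256 = 131 → 7e 83.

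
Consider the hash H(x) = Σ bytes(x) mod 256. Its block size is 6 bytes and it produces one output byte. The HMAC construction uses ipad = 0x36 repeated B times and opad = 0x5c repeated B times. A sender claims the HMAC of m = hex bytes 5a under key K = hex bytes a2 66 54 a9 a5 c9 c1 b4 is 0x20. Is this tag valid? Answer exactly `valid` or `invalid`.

invalid

Key hex bytes a2 66 54 a9 a5 c9 c1 b4 is 8 bytes > B = 6, so hash it first: H(key) = e8, then zero-pad to 6 bytes: K' = e8 00 00 00 00 00.
K' ⊕ ipad = de 36 36 36 36 36; K' ⊕ opad = b4 5c 5c 5c 5c 5c.
Inner hash: sum = 222+54+54+54+54+54+90 = 582; mod 256 = 70 → 46.
Outer hash (recomputed tag): sum = 180+92+92+92+92+92+70 = 710; mod 256 = 198 → c6.
Recomputed tag = c6; claimed = 20 → mismatch.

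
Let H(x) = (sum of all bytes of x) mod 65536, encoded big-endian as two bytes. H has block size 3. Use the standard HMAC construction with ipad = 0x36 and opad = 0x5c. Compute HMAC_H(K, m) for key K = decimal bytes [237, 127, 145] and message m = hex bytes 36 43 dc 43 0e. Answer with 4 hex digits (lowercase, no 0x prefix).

0215

Key decimal bytes [237, 127, 145] = ed 7f 91 is exactly B = 3 bytes: K' = ed 7f 91.
K' ⊕ ipad = db 49 a7.  K' ⊕ opad = b1 23 cd.
Inner input = (K'⊕ipad) ∥ m = db 49 a7 ∥ 36 43 dc 43 0e.
Inner hash: sum = 219+73+167+54+67+220+67+14 = 881 → 03 71.
Outer input = (K'⊕opad) ∥ inner = b1 23 cd ∥ 03 71.
Outer hash (tag): sum = 177+35+205+3+113 = 533 → 02 15.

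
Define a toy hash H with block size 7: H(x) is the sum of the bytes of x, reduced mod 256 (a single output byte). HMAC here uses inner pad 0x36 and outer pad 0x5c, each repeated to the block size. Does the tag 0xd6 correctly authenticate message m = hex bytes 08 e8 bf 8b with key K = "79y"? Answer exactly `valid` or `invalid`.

valid

Key "79y" = 37 39 79 is 3 bytes ≤ B = 7; zero-pad to 7 bytes: K' = 37 39 79 00 00 00 00.
K' ⊕ ipad = 01 0f 4f 36 36 36 36; K' ⊕ opad = 6b 65 25 5c 5c 5c 5c.
Inner hash: sum = 1+15+79+54+54+54+54+8+232+191+139 = 881; mod 256 = 113 → 71.
Outer hash (recomputed tag): sum = 107+101+37+92+92+92+92+113 = 726; mod 256 = 214 → d6.
Recomputed tag = d6; claimed = d6 → match.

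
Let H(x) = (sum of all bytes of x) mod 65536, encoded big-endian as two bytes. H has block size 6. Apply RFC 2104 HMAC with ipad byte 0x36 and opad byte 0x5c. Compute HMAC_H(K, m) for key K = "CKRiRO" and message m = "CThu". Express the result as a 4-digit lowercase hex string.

Key "CKRiRO" = 43 4b 52 69 52 4f is exactly B = 6 bytes: K' = 43 4b 52 69 52 4f.
K' ⊕ ipad = 75 7d 64 5f 64 79.  K' ⊕ opad = 1f 17 0e 35 0e 13.
Inner input = (K'⊕ipad) ∥ m = 75 7d 64 5f 64 79 ∥ 43 54 68 75.
Inner hash: sum = 117+125+100+95+100+121+67+84+104+117 = 1030 → 04 06.
Outer input = (K'⊕opad) ∥ inner = 1f 17 0e 35 0e 13 ∥ 04 06.
Outer hash (tag): sum = 31+23+14+53+14+19+4+6 = 164 → 00 a4.

00a4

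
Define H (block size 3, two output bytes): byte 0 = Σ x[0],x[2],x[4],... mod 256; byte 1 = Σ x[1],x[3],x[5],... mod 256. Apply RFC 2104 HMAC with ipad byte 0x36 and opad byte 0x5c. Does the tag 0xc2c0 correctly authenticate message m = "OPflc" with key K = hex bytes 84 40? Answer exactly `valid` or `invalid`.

Key hex bytes 84 40 is 2 bytes ≤ B = 3; zero-pad to 3 bytes: K' = 84 40 00.
K' ⊕ ipad = b2 76 36; K' ⊕ opad = d8 1c 5c.
Inner hash: even-index sum = 420 mod 256 = 164; odd-index sum = 398 mod 256 = 142 → a4 8e.
Outer hash (recomputed tag): even-index sum = 450 mod 256 = 194; odd-index sum = 192 mod 256 = 192 → c2 c0.
Recomputed tag = c2c0; claimed = c2c0 → match.

valid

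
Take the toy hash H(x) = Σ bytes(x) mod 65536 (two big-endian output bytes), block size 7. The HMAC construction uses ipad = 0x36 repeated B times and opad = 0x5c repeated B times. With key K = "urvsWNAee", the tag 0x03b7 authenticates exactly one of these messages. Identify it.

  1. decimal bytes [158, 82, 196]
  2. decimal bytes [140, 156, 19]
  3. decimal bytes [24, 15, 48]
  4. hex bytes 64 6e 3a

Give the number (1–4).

Key "urvsWNAee" = 75 72 76 73 57 4e 41 65 65 is 9 bytes > B = 7, so hash it first: H(key) = 03 80, then zero-pad to 7 bytes: K' = 03 80 00 00 00 00 00.
K' ⊕ ipad = 35 b6 36 36 36 36 36; K' ⊕ opad = 5f dc 5c 5c 5c 5c 5c.
m1: inner = H(35 b6 36 36 36 36 36 9e 52 c4) = 03 ad; tag = H(5f dc 5c 5c 5c 5c 5c 03 ad) = 03b7 ← matches
m2: inner = H(35 b6 36 36 36 36 36 8c 9c 13) = 03 34; tag = H(5f dc 5c 5c 5c 5c 5c 03 34) = 033e
m3: inner = H(35 b6 36 36 36 36 36 18 0f 30) = 02 50; tag = H(5f dc 5c 5c 5c 5c 5c 02 50) = 0359
m4: inner = H(35 b6 36 36 36 36 36 64 6e 3a) = 03 05; tag = H(5f dc 5c 5c 5c 5c 5c 03 05) = 030f

1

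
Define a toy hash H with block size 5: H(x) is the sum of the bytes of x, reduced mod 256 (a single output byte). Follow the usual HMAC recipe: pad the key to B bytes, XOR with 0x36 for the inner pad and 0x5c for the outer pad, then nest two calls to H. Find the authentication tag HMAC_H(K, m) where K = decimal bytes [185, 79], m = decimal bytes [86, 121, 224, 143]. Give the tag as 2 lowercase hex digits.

f4

Key decimal bytes [185, 79] = b9 4f is 2 bytes ≤ B = 5; zero-pad to 5 bytes: K' = b9 4f 00 00 00.
K' ⊕ ipad = 8f 79 36 36 36.  K' ⊕ opad = e5 13 5c 5c 5c.
Inner input = (K'⊕ipad) ∥ m = 8f 79 36 36 36 ∥ 56 79 e0 8f.
Inner hash: sum = 143+121+54+54+54+86+121+224+143 = 1000; mod 256 = 232 → e8.
Outer input = (K'⊕opad) ∥ inner = e5 13 5c 5c 5c ∥ e8.
Outer hash (tag): sum = 229+19+92+92+92+232 = 756; mod 256 = 244 → f4.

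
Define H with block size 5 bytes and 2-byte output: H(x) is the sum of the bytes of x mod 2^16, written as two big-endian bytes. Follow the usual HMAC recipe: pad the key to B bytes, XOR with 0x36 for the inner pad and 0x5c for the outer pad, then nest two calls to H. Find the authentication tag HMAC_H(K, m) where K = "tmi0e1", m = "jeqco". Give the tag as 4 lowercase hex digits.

01cf

Key "tmi0e1" = 74 6d 69 30 65 31 is 6 bytes > B = 5, so hash it first: H(key) = 02 10, then zero-pad to 5 bytes: K' = 02 10 00 00 00.
K' ⊕ ipad = 34 26 36 36 36.  K' ⊕ opad = 5e 4c 5c 5c 5c.
Inner input = (K'⊕ipad) ∥ m = 34 26 36 36 36 ∥ 6a 65 71 63 6f.
Inner hash: sum = 52+38+54+54+54+106+101+113+99+111 = 782 → 03 0e.
Outer input = (K'⊕opad) ∥ inner = 5e 4c 5c 5c 5c ∥ 03 0e.
Outer hash (tag): sum = 94+76+92+92+92+3+14 = 463 → 01 cf.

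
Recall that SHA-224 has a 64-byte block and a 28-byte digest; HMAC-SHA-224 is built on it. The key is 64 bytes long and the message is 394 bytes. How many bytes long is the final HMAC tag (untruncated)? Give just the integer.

28

The tag is one SHA-224 digest: 28 bytes.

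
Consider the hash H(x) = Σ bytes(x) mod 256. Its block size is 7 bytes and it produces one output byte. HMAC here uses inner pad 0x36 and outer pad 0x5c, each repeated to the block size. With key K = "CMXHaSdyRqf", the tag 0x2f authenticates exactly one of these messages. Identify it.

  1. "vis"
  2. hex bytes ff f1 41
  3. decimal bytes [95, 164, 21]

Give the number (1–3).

Key "CMXHaSdyRqf" = 43 4d 58 48 61 53 64 79 52 71 66 is 11 bytes > B = 7, so hash it first: H(key) = ea, then zero-pad to 7 bytes: K' = ea 00 00 00 00 00 00.
K' ⊕ ipad = dc 36 36 36 36 36 36; K' ⊕ opad = b6 5c 5c 5c 5c 5c 5c.
m1: inner = H(dc 36 36 36 36 36 36 76 69 73) = 72; tag = H(b6 5c 5c 5c 5c 5c 5c 72) = 50
m2: inner = H(dc 36 36 36 36 36 36 ff f1 41) = 51; tag = H(b6 5c 5c 5c 5c 5c 5c 51) = 2f ← matches
m3: inner = H(dc 36 36 36 36 36 36 5f a4 15) = 38; tag = H(b6 5c 5c 5c 5c 5c 5c 38) = 16

2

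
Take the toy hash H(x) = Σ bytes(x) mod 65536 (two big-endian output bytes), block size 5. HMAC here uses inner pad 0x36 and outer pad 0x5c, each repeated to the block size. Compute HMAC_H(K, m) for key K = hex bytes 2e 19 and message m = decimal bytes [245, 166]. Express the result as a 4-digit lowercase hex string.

Key hex bytes 2e 19 is 2 bytes ≤ B = 5; zero-pad to 5 bytes: K' = 2e 19 00 00 00.
K' ⊕ ipad = 18 2f 36 36 36.  K' ⊕ opad = 72 45 5c 5c 5c.
Inner input = (K'⊕ipad) ∥ m = 18 2f 36 36 36 ∥ f5 a6.
Inner hash: sum = 24+47+54+54+54+245+166 = 644 → 02 84.
Outer input = (K'⊕opad) ∥ inner = 72 45 5c 5c 5c ∥ 02 84.
Outer hash (tag): sum = 114+69+92+92+92+2+132 = 593 → 02 51.

0251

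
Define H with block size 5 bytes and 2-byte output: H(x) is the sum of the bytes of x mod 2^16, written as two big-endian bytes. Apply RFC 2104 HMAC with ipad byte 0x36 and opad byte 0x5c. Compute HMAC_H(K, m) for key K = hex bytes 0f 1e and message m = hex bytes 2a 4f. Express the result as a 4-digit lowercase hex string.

0226

Key hex bytes 0f 1e is 2 bytes ≤ B = 5; zero-pad to 5 bytes: K' = 0f 1e 00 00 00.
K' ⊕ ipad = 39 28 36 36 36.  K' ⊕ opad = 53 42 5c 5c 5c.
Inner input = (K'⊕ipad) ∥ m = 39 28 36 36 36 ∥ 2a 4f.
Inner hash: sum = 57+40+54+54+54+42+79 = 380 → 01 7c.
Outer input = (K'⊕opad) ∥ inner = 53 42 5c 5c 5c ∥ 01 7c.
Outer hash (tag): sum = 83+66+92+92+92+1+124 = 550 → 02 26.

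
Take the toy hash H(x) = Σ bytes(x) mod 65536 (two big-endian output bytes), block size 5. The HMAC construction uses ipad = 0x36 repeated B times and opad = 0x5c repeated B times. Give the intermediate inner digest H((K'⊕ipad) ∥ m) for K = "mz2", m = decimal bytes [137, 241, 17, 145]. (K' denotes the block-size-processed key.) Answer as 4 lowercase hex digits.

0333

Key "mz2" = 6d 7a 32 is 3 bytes ≤ B = 5; zero-pad to 5 bytes: K' = 6d 7a 32 00 00.
K' ⊕ ipad = 5b 4c 04 36 36.
Inner input = 5b 4c 04 36 36 ∥ 89 f1 11 91.
Inner hash: sum = 91+76+4+54+54+137+241+17+145 = 819 → 03 33.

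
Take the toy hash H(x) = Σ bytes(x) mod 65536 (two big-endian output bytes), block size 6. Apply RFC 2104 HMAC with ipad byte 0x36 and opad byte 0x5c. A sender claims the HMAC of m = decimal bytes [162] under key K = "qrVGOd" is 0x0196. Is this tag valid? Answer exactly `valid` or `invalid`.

Key "qrVGOd" = 71 72 56 47 4f 64 is exactly B = 6 bytes: K' = 71 72 56 47 4f 64.
K' ⊕ ipad = 47 44 60 71 79 52; K' ⊕ opad = 2d 2e 0a 1b 13 38.
Inner hash: sum = 71+68+96+113+121+82+162 = 713 → 02 c9.
Outer hash (recomputed tag): sum = 45+46+10+27+19+56+2+201 = 406 → 01 96.
Recomputed tag = 0196; claimed = 0196 → match.

valid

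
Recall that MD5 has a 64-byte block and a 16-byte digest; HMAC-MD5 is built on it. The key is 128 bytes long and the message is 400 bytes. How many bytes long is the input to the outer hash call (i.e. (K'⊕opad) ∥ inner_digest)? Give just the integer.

80

Key is 128 > 64 bytes, so it is hashed to 16 bytes then zero-padded to 64: |K'| = 64.
Outer input = (K'⊕opad) ∥ H(inner) → 64 + 16 = 80 bytes.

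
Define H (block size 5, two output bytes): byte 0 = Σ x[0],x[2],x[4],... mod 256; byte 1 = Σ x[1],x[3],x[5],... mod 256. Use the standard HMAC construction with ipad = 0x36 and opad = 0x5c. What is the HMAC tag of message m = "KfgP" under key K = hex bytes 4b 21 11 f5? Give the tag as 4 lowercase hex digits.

Key hex bytes 4b 21 11 f5 is 4 bytes ≤ B = 5; zero-pad to 5 bytes: K' = 4b 21 11 f5 00.
K' ⊕ ipad = 7d 17 27 c3 36.  K' ⊕ opad = 17 7d 4d a9 5c.
Inner input = (K'⊕ipad) ∥ m = 7d 17 27 c3 36 ∥ 4b 66 67 50.
Inner hash: even-index sum = 400 mod 256 = 144; odd-index sum = 396 mod 256 = 140 → 90 8c.
Outer input = (K'⊕opad) ∥ inner = 17 7d 4d a9 5c ∥ 90 8c.
Outer hash (tag): even-index sum = 332 mod 256 = 76; odd-index sum = 438 mod 256 = 182 → 4c b6.

4cb6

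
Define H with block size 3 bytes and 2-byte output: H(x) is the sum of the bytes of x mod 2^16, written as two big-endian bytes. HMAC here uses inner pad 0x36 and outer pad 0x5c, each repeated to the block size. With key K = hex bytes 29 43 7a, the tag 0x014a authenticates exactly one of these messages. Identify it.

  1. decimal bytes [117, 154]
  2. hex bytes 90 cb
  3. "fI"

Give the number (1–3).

3

Key hex bytes 29 43 7a is exactly B = 3 bytes: K' = 29 43 7a.
K' ⊕ ipad = 1f 75 4c; K' ⊕ opad = 75 1f 26.
m1: inner = H(1f 75 4c 75 9a) = 01 ef; tag = H(75 1f 26 01 ef) = 01aa
m2: inner = H(1f 75 4c 90 cb) = 02 3b; tag = H(75 1f 26 02 3b) = 00f7
m3: inner = H(1f 75 4c 66 49) = 01 8f; tag = H(75 1f 26 01 8f) = 014a ← matches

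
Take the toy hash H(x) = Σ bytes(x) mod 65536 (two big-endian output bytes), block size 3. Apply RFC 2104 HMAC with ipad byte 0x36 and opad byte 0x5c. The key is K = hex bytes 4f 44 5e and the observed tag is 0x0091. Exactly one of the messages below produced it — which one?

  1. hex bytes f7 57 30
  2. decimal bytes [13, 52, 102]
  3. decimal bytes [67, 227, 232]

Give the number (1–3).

Key hex bytes 4f 44 5e is exactly B = 3 bytes: K' = 4f 44 5e.
K' ⊕ ipad = 79 72 68; K' ⊕ opad = 13 18 02.
m1: inner = H(79 72 68 f7 57 30) = 02 d1; tag = H(13 18 02 02 d1) = 0100
m2: inner = H(79 72 68 0d 34 66) = 01 fa; tag = H(13 18 02 01 fa) = 0128
m3: inner = H(79 72 68 43 e3 e8) = 03 61; tag = H(13 18 02 03 61) = 0091 ← matches

3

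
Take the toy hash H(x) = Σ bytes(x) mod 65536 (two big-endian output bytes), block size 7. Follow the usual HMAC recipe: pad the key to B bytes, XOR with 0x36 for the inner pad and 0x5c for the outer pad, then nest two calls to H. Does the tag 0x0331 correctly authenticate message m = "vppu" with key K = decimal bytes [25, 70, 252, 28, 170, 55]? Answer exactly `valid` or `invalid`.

Key decimal bytes [25, 70, 252, 28, 170, 55] = 19 46 fc 1c aa 37 is 6 bytes ≤ B = 7; zero-pad to 7 bytes: K' = 19 46 fc 1c aa 37 00.
K' ⊕ ipad = 2f 70 ca 2a 9c 01 36; K' ⊕ opad = 45 1a a0 40 f6 6b 5c.
Inner hash: sum = 47+112+202+42+156+1+54+118+112+112+117 = 1073 → 04 31.
Outer hash (recomputed tag): sum = 69+26+160+64+246+107+92+4+49 = 817 → 03 31.
Recomputed tag = 0331; claimed = 0331 → match.

valid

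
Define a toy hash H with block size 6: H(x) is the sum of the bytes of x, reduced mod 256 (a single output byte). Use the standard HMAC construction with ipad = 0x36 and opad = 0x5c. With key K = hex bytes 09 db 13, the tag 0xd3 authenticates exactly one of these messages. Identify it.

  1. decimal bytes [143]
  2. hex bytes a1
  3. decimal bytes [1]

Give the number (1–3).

Key hex bytes 09 db 13 is 3 bytes ≤ B = 6; zero-pad to 6 bytes: K' = 09 db 13 00 00 00.
K' ⊕ ipad = 3f ed 25 36 36 36; K' ⊕ opad = 55 87 4f 5c 5c 5c.
m1: inner = H(3f ed 25 36 36 36 8f) = 82; tag = H(55 87 4f 5c 5c 5c 82) = c1
m2: inner = H(3f ed 25 36 36 36 a1) = 94; tag = H(55 87 4f 5c 5c 5c 94) = d3 ← matches
m3: inner = H(3f ed 25 36 36 36 01) = f4; tag = H(55 87 4f 5c 5c 5c f4) = 33

2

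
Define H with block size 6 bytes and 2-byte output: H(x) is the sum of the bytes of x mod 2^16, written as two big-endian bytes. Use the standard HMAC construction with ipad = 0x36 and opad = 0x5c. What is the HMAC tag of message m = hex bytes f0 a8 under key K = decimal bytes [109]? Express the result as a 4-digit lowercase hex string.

Key decimal bytes [109] = 6d is 1 byte ≤ B = 6; zero-pad to 6 bytes: K' = 6d 00 00 00 00 00.
K' ⊕ ipad = 5b 36 36 36 36 36.  K' ⊕ opad = 31 5c 5c 5c 5c 5c.
Inner input = (K'⊕ipad) ∥ m = 5b 36 36 36 36 36 ∥ f0 a8.
Inner hash: sum = 91+54+54+54+54+54+240+168 = 769 → 03 01.
Outer input = (K'⊕opad) ∥ inner = 31 5c 5c 5c 5c 5c ∥ 03 01.
Outer hash (tag): sum = 49+92+92+92+92+92+3+1 = 513 → 02 01.

0201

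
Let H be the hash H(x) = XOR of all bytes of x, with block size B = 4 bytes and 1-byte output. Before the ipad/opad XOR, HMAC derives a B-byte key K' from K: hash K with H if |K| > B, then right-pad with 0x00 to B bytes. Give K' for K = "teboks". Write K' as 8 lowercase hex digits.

|K| = 6 > B = 4, so first hash the key.
H(K): XOR 74⊕65⊕62⊕6f⊕6b⊕73 = 04.
Zero-pad H(K) = 04 to 4 bytes: K' = 04 00 00 00.

04000000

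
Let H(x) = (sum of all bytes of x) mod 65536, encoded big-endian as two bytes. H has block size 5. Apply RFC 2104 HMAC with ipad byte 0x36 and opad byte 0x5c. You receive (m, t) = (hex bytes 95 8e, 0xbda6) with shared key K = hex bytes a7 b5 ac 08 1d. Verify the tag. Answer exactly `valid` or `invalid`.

invalid

Key hex bytes a7 b5 ac 08 1d is exactly B = 5 bytes: K' = a7 b5 ac 08 1d.
K' ⊕ ipad = 91 83 9a 3e 2b; K' ⊕ opad = fb e9 f0 54 41.
Inner hash: sum = 145+131+154+62+43+149+142 = 826 → 03 3a.
Outer hash (recomputed tag): sum = 251+233+240+84+65+3+58 = 934 → 03 a6.
Recomputed tag = 03a6; claimed = bda6 → mismatch.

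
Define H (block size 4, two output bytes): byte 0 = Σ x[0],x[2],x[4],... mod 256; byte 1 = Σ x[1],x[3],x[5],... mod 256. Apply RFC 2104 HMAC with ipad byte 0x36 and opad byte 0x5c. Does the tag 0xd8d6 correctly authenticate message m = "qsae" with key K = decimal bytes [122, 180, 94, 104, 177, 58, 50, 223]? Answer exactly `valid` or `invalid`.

Key decimal bytes [122, 180, 94, 104, 177, 58, 50, 223] = 7a b4 5e 68 b1 3a 32 df is 8 bytes > B = 4, so hash it first: H(key) = bb 35, then zero-pad to 4 bytes: K' = bb 35 00 00.
K' ⊕ ipad = 8d 03 36 36; K' ⊕ opad = e7 69 5c 5c.
Inner hash: even-index sum = 405 mod 256 = 149; odd-index sum = 273 mod 256 = 17 → 95 11.
Outer hash (recomputed tag): even-index sum = 472 mod 256 = 216; odd-index sum = 214 mod 256 = 214 → d8 d6.
Recomputed tag = d8d6; claimed = d8d6 → match.

valid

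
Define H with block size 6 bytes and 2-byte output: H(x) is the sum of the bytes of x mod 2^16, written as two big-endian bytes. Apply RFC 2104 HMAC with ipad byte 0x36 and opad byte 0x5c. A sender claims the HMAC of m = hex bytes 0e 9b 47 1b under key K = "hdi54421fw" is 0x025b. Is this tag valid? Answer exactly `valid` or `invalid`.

valid

Key "hdi54421fw" = 68 64 69 35 34 34 32 31 66 77 is 10 bytes > B = 6, so hash it first: H(key) = 03 12, then zero-pad to 6 bytes: K' = 03 12 00 00 00 00.
K' ⊕ ipad = 35 24 36 36 36 36; K' ⊕ opad = 5f 4e 5c 5c 5c 5c.
Inner hash: sum = 53+36+54+54+54+54+14+155+71+27 = 572 → 02 3c.
Outer hash (recomputed tag): sum = 95+78+92+92+92+92+2+60 = 603 → 02 5b.
Recomputed tag = 025b; claimed = 025b → match.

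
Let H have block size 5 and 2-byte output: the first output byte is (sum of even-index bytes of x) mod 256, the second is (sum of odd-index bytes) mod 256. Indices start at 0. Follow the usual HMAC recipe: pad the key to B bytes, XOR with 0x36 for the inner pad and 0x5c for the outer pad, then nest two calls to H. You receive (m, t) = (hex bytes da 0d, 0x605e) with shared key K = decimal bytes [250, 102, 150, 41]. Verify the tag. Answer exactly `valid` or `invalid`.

invalid

Key decimal bytes [250, 102, 150, 41] = fa 66 96 29 is 4 bytes ≤ B = 5; zero-pad to 5 bytes: K' = fa 66 96 29 00.
K' ⊕ ipad = cc 50 a0 1f 36; K' ⊕ opad = a6 3a ca 75 5c.
Inner hash: even-index sum = 431 mod 256 = 175; odd-index sum = 329 mod 256 = 73 → af 49.
Outer hash (recomputed tag): even-index sum = 533 mod 256 = 21; odd-index sum = 350 mod 256 = 94 → 15 5e.
Recomputed tag = 155e; claimed = 605e → mismatch.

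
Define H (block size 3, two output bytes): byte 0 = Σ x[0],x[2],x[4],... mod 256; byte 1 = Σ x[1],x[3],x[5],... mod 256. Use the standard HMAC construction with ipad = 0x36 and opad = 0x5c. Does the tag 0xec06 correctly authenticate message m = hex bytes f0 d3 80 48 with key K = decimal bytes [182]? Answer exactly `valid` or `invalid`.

Key decimal bytes [182] = b6 is 1 byte ≤ B = 3; zero-pad to 3 bytes: K' = b6 00 00.
K' ⊕ ipad = 80 36 36; K' ⊕ opad = ea 5c 5c.
Inner hash: even-index sum = 465 mod 256 = 209; odd-index sum = 422 mod 256 = 166 → d1 a6.
Outer hash (recomputed tag): even-index sum = 492 mod 256 = 236; odd-index sum = 301 mod 256 = 45 → ec 2d.
Recomputed tag = ec2d; claimed = ec06 → mismatch.

invalid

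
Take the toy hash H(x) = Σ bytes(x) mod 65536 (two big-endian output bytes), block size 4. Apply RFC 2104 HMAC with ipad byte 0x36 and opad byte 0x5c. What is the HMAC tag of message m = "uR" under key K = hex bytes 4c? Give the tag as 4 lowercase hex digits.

0208

Key hex bytes 4c is 1 byte ≤ B = 4; zero-pad to 4 bytes: K' = 4c 00 00 00.
K' ⊕ ipad = 7a 36 36 36.  K' ⊕ opad = 10 5c 5c 5c.
Inner input = (K'⊕ipad) ∥ m = 7a 36 36 36 ∥ 75 52.
Inner hash: sum = 122+54+54+54+117+82 = 483 → 01 e3.
Outer input = (K'⊕opad) ∥ inner = 10 5c 5c 5c ∥ 01 e3.
Outer hash (tag): sum = 16+92+92+92+1+227 = 520 → 02 08.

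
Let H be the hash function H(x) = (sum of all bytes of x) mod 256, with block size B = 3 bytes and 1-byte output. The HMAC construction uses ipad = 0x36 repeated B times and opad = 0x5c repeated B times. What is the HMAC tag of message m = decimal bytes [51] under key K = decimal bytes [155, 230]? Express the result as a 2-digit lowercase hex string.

Key decimal bytes [155, 230] = 9b e6 is 2 bytes ≤ B = 3; zero-pad to 3 bytes: K' = 9b e6 00.
K' ⊕ ipad = ad d0 36.  K' ⊕ opad = c7 ba 5c.
Inner input = (K'⊕ipad) ∥ m = ad d0 36 ∥ 33.
Inner hash: sum = 173+208+54+51 = 486; mod 256 = 230 → e6.
Outer input = (K'⊕opad) ∥ inner = c7 ba 5c ∥ e6.
Outer hash (tag): sum = 199+186+92+230 = 707; mod 256 = 195 → c3.

c3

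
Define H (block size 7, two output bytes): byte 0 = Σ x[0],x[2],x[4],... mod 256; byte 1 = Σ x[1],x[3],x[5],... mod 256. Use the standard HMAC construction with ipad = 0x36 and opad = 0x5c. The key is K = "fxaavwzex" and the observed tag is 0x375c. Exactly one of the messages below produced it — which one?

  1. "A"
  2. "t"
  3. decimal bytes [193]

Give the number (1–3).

3

Key "fxaavwzex" = 66 78 61 61 76 77 7a 65 78 is 9 bytes > B = 7, so hash it first: H(key) = 2f b5, then zero-pad to 7 bytes: K' = 2f b5 00 00 00 00 00.
K' ⊕ ipad = 19 83 36 36 36 36 36; K' ⊕ opad = 73 e9 5c 5c 5c 5c 5c.
m1: inner = H(19 83 36 36 36 36 36 41) = bb 30; tag = H(73 e9 5c 5c 5c 5c 5c bb 30) = b75c
m2: inner = H(19 83 36 36 36 36 36 74) = bb 63; tag = H(73 e9 5c 5c 5c 5c 5c bb 63) = ea5c
m3: inner = H(19 83 36 36 36 36 36 c1) = bb b0; tag = H(73 e9 5c 5c 5c 5c 5c bb b0) = 375c ← matches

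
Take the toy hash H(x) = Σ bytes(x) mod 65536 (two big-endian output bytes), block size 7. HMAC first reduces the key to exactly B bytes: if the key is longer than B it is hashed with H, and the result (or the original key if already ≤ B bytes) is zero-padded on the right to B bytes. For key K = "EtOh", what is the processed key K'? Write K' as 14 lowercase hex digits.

Key "EtOh" = 45 74 4f 68 is 4 bytes ≤ B = 7; zero-pad to 7 bytes: K' = 45 74 4f 68 00 00 00.

45744f68000000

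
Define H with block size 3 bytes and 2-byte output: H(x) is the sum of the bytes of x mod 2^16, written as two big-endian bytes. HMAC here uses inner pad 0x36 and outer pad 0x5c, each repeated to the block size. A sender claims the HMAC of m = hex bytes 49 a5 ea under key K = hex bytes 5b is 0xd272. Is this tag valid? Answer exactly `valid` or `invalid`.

invalid

Key hex bytes 5b is 1 byte ≤ B = 3; zero-pad to 3 bytes: K' = 5b 00 00.
K' ⊕ ipad = 6d 36 36; K' ⊕ opad = 07 5c 5c.
Inner hash: sum = 109+54+54+73+165+234 = 689 → 02 b1.
Outer hash (recomputed tag): sum = 7+92+92+2+177 = 370 → 01 72.
Recomputed tag = 0172; claimed = d272 → mismatch.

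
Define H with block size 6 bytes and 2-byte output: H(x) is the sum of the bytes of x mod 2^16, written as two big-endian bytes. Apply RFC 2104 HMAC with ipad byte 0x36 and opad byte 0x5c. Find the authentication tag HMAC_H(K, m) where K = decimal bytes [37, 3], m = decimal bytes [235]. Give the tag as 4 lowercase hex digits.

0255

Key decimal bytes [37, 3] = 25 03 is 2 bytes ≤ B = 6; zero-pad to 6 bytes: K' = 25 03 00 00 00 00.
K' ⊕ ipad = 13 35 36 36 36 36.  K' ⊕ opad = 79 5f 5c 5c 5c 5c.
Inner input = (K'⊕ipad) ∥ m = 13 35 36 36 36 36 ∥ eb.
Inner hash: sum = 19+53+54+54+54+54+235 = 523 → 02 0b.
Outer input = (K'⊕opad) ∥ inner = 79 5f 5c 5c 5c 5c ∥ 02 0b.
Outer hash (tag): sum = 121+95+92+92+92+92+2+11 = 597 → 02 55.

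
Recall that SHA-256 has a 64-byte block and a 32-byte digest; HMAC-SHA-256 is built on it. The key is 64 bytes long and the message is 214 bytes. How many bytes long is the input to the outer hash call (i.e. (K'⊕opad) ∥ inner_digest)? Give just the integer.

Key is 64 ≤ 64 bytes, zero-padded: |K'| = 64.
Outer input = (K'⊕opad) ∥ H(inner) → 64 + 32 = 96 bytes.

96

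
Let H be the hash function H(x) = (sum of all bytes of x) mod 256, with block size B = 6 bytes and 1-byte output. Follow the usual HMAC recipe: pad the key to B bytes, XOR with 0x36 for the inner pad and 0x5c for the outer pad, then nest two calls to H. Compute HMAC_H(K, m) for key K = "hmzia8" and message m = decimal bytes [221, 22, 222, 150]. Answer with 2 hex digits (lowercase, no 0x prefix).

Key "hmzia8" = 68 6d 7a 69 61 38 is exactly B = 6 bytes: K' = 68 6d 7a 69 61 38.
K' ⊕ ipad = 5e 5b 4c 5f 57 0e.  K' ⊕ opad = 34 31 26 35 3d 64.
Inner input = (K'⊕ipad) ∥ m = 5e 5b 4c 5f 57 0e ∥ dd 16 de 96.
Inner hash: sum = 94+91+76+95+87+14+221+22+222+150 = 1072; mod 256 = 48 → 30.
Outer input = (K'⊕opad) ∥ inner = 34 31 26 35 3d 64 ∥ 30.
Outer hash (tag): sum = 52+49+38+53+61+100+48 = 401; mod 256 = 145 → 91.

91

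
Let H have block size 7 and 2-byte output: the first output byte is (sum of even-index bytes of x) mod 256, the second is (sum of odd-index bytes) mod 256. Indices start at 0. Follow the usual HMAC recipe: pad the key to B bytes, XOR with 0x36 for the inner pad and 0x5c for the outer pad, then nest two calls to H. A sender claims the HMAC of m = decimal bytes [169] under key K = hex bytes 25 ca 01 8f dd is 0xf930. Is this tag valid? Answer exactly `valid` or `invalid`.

invalid

Key hex bytes 25 ca 01 8f dd is 5 bytes ≤ B = 7; zero-pad to 7 bytes: K' = 25 ca 01 8f dd 00 00.
K' ⊕ ipad = 13 fc 37 b9 eb 36 36; K' ⊕ opad = 79 96 5d d3 81 5c 5c.
Inner hash: even-index sum = 363 mod 256 = 107; odd-index sum = 660 mod 256 = 148 → 6b 94.
Outer hash (recomputed tag): even-index sum = 583 mod 256 = 71; odd-index sum = 560 mod 256 = 48 → 47 30.
Recomputed tag = 4730; claimed = f930 → mismatch.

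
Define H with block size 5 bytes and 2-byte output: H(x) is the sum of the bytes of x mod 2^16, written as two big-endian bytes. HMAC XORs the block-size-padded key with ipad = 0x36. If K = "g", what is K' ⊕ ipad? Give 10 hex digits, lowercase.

Key "g" = 67 is 1 byte ≤ B = 5; zero-pad to 5 bytes: K' = 67 00 00 00 00.
XOR each byte with 0x36: 67⊕36=51, 00⊕36=36, 00⊕36=36, 00⊕36=36, 00⊕36=36.

5136363636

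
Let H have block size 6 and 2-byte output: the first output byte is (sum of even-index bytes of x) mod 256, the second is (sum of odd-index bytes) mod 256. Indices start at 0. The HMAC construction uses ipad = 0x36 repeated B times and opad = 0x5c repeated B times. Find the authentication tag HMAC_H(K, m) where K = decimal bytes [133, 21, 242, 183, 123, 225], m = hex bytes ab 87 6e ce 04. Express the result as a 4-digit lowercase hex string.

Key decimal bytes [133, 21, 242, 183, 123, 225] = 85 15 f2 b7 7b e1 is exactly B = 6 bytes: K' = 85 15 f2 b7 7b e1.
K' ⊕ ipad = b3 23 c4 81 4d d7.  K' ⊕ opad = d9 49 ae eb 27 bd.
Inner input = (K'⊕ipad) ∥ m = b3 23 c4 81 4d d7 ∥ ab 87 6e ce 04.
Inner hash: even-index sum = 737 mod 256 = 225; odd-index sum = 720 mod 256 = 208 → e1 d0.
Outer input = (K'⊕opad) ∥ inner = d9 49 ae eb 27 bd ∥ e1 d0.
Outer hash (tag): even-index sum = 655 mod 256 = 143; odd-index sum = 705 mod 256 = 193 → 8f c1.

8fc1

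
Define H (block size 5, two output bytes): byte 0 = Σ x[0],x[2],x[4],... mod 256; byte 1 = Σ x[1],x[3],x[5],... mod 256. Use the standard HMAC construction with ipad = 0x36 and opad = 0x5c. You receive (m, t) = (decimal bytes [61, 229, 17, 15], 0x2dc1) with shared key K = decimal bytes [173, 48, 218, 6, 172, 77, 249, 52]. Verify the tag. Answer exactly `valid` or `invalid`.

Key decimal bytes [173, 48, 218, 6, 172, 77, 249, 52] = ad 30 da 06 ac 4d f9 34 is 8 bytes > B = 5, so hash it first: H(key) = 2c b7, then zero-pad to 5 bytes: K' = 2c b7 00 00 00.
K' ⊕ ipad = 1a 81 36 36 36; K' ⊕ opad = 70 eb 5c 5c 5c.
Inner hash: even-index sum = 378 mod 256 = 122; odd-index sum = 261 mod 256 = 5 → 7a 05.
Outer hash (recomputed tag): even-index sum = 301 mod 256 = 45; odd-index sum = 449 mod 256 = 193 → 2d c1.
Recomputed tag = 2dc1; claimed = 2dc1 → match.

valid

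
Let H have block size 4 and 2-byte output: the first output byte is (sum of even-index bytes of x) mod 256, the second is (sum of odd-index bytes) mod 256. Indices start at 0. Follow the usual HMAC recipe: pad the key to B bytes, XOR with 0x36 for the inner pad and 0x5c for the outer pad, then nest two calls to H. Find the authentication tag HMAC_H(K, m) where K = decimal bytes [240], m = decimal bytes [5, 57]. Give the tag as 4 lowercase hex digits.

095d

Key decimal bytes [240] = f0 is 1 byte ≤ B = 4; zero-pad to 4 bytes: K' = f0 00 00 00.
K' ⊕ ipad = c6 36 36 36.  K' ⊕ opad = ac 5c 5c 5c.
Inner input = (K'⊕ipad) ∥ m = c6 36 36 36 ∥ 05 39.
Inner hash: even-index sum = 257 mod 256 = 1; odd-index sum = 165 mod 256 = 165 → 01 a5.
Outer input = (K'⊕opad) ∥ inner = ac 5c 5c 5c ∥ 01 a5.
Outer hash (tag): even-index sum = 265 mod 256 = 9; odd-index sum = 349 mod 256 = 93 → 09 5d.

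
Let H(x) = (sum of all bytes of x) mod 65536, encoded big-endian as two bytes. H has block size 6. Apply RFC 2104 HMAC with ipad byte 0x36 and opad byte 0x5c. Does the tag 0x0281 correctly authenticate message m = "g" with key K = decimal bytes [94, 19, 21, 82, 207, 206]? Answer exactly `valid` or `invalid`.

Key decimal bytes [94, 19, 21, 82, 207, 206] = 5e 13 15 52 cf ce is exactly B = 6 bytes: K' = 5e 13 15 52 cf ce.
K' ⊕ ipad = 68 25 23 64 f9 f8; K' ⊕ opad = 02 4f 49 0e 93 92.
Inner hash: sum = 104+37+35+100+249+248+103 = 876 → 03 6c.
Outer hash (recomputed tag): sum = 2+79+73+14+147+146+3+108 = 572 → 02 3c.
Recomputed tag = 023c; claimed = 0281 → mismatch.

invalid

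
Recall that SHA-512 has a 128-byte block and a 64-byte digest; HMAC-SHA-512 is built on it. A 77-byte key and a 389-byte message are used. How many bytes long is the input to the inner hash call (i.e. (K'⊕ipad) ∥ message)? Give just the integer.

Key is 77 ≤ 128 bytes, zero-padded: |K'| = 128.
Inner input = (K'⊕ipad) ∥ m → 128 + 389 = 517 bytes.

517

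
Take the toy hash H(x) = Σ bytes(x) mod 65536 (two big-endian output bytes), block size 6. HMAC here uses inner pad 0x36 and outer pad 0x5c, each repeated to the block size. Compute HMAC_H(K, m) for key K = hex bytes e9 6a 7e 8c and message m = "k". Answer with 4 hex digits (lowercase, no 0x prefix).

02ac

Key hex bytes e9 6a 7e 8c is 4 bytes ≤ B = 6; zero-pad to 6 bytes: K' = e9 6a 7e 8c 00 00.
K' ⊕ ipad = df 5c 48 ba 36 36.  K' ⊕ opad = b5 36 22 d0 5c 5c.
Inner input = (K'⊕ipad) ∥ m = df 5c 48 ba 36 36 ∥ 6b.
Inner hash: sum = 223+92+72+186+54+54+107 = 788 → 03 14.
Outer input = (K'⊕opad) ∥ inner = b5 36 22 d0 5c 5c ∥ 03 14.
Outer hash (tag): sum = 181+54+34+208+92+92+3+20 = 684 → 02 ac.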